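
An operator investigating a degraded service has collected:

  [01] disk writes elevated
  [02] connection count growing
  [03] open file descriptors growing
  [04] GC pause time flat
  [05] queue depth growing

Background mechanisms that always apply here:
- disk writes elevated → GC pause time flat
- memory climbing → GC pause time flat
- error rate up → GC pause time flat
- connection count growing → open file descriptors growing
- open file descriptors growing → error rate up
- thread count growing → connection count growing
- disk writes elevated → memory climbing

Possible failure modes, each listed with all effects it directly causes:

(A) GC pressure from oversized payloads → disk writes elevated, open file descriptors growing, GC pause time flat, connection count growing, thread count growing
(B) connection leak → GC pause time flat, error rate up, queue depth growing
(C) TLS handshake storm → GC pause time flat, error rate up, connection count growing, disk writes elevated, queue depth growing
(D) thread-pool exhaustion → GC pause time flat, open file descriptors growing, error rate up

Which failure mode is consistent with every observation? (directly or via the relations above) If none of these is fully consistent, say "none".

For each candidate, compare predicted effects to what was observed:
(A) GC pressure from oversized payloads — does not account for queue depth growing
(B) connection leak — does not account for disk writes elevated, connection count growing, open file descriptors growing
(C) TLS handshake storm — accounts for every observation (open file descriptors growing through connection count growing → open file descriptors growing)
(D) thread-pool exhaustion — does not account for disk writes elevated, connection count growing, queue depth growing
(C) alone accounts for all the evidence.

C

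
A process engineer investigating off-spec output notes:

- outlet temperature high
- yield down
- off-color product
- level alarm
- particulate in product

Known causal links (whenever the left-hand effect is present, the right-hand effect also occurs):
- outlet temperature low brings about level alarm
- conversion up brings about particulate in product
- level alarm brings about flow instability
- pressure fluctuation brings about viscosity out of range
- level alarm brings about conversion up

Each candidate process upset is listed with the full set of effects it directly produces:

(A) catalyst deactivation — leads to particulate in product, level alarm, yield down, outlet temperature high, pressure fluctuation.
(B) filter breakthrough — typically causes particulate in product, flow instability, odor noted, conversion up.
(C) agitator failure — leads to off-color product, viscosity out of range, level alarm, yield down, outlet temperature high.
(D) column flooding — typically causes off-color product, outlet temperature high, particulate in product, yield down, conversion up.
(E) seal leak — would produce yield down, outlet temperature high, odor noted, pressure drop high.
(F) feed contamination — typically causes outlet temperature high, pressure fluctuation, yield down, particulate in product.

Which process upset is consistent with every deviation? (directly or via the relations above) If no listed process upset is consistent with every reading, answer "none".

Testing each hypothesis:
(A) catalyst deactivation — does not account for off-color product
(B) filter breakthrough — outlet temperature high miss; yield down miss; off-color product miss; level alarm miss; particulate in product match
(C) agitator failure — accounts for every observation (particulate in product through level alarm → conversion up → particulate in product)
(D) column flooding — does not account for level alarm
(E) seal leak — does not account for off-color product, level alarm, particulate in product
(F) feed contamination — outlet temperature high match; yield down match; off-color product miss; level alarm miss; particulate in product match
(C) alone accounts for all the evidence.

C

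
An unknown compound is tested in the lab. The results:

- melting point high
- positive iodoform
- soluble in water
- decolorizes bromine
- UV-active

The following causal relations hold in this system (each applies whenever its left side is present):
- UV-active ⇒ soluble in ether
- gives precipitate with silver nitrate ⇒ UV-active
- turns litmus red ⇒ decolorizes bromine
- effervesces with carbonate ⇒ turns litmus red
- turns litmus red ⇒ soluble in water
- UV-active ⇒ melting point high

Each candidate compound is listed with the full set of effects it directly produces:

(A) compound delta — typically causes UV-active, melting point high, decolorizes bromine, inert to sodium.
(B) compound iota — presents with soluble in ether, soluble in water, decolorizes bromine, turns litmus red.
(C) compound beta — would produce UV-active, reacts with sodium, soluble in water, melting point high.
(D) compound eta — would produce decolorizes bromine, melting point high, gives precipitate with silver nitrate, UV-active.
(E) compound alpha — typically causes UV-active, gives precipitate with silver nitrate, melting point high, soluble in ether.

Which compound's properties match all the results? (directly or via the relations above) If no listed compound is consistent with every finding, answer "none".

none

Per-candidate check:
(A) compound delta — does not account for positive iodoform, soluble in water
(B) compound iota — does not account for melting point high, positive iodoform, UV-active
(C) compound beta — does not account for positive iodoform, decolorizes bromine
(D) compound eta — melting point high +; positive iodoform -; soluble in water -; decolorizes bromine +; UV-active +
(E) compound alpha — does not account for positive iodoform, soluble in water, decolorizes bromine
No candidate is consistent with all observations.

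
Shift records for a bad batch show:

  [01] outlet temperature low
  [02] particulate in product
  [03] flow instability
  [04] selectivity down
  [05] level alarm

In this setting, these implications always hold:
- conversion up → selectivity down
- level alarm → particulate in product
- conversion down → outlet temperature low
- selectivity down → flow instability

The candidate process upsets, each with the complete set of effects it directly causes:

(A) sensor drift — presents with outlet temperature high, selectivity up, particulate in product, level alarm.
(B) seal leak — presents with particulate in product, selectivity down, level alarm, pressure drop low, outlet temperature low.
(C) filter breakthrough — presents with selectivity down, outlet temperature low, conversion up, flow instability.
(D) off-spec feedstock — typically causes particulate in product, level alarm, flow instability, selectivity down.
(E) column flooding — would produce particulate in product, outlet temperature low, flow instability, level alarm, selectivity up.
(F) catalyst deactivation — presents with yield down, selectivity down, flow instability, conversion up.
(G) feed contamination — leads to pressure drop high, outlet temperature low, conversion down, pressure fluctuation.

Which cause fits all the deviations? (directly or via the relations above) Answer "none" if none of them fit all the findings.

B

Checking each candidate against the observations:
(A) sensor drift — fails on outlet temperature low, flow instability, selectivity down (predicts outlet temperature high, not outlet temperature low; predicts selectivity up, not selectivity down)
(B) seal leak — outlet temperature low match; particulate in product match; flow instability match (through selectivity down → flow instability); selectivity down match; level alarm match
(C) filter breakthrough — does not account for particulate in product, level alarm
(D) off-spec feedstock — outlet temperature low miss; particulate in product match; flow instability match; selectivity down match; level alarm match
(E) column flooding — outlet temperature low match; particulate in product match; flow instability match; selectivity down miss; level alarm match
(F) catalyst deactivation — outlet temperature low miss; particulate in product miss; flow instability match; selectivity down match; level alarm miss
(G) feed contamination — outlet temperature low match; particulate in product miss; flow instability miss; selectivity down miss; level alarm miss
Only (B) is consistent with every observation.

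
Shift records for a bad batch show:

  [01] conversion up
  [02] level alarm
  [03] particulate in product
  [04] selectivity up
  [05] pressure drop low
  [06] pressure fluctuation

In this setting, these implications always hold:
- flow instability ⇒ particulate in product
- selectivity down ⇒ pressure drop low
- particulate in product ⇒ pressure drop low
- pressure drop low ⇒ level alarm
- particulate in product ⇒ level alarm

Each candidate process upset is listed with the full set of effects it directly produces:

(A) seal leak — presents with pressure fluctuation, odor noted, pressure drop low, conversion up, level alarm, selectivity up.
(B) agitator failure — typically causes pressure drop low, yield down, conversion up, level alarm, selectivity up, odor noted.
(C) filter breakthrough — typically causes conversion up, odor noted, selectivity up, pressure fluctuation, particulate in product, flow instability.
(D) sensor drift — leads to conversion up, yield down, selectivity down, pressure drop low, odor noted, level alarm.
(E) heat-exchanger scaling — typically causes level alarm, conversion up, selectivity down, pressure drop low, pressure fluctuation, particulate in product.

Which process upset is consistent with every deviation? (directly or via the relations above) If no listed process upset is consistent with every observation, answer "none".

Per-candidate check:
(A) seal leak — conversion up match; level alarm match; particulate in product miss; selectivity up match; pressure drop low match; pressure fluctuation match
(B) agitator failure — conversion up match; level alarm match; particulate in product miss; selectivity up match; pressure drop low match; pressure fluctuation miss
(C) filter breakthrough — accounts for every observation (level alarm through particulate in product → level alarm)
(D) sensor drift — fails on particulate in product, selectivity up, pressure fluctuation (predicts selectivity down, not selectivity up)
(E) heat-exchanger scaling — conversion up match; level alarm match; particulate in product match; selectivity up miss; pressure drop low match; pressure fluctuation match
(C) alone accounts for all the evidence.

C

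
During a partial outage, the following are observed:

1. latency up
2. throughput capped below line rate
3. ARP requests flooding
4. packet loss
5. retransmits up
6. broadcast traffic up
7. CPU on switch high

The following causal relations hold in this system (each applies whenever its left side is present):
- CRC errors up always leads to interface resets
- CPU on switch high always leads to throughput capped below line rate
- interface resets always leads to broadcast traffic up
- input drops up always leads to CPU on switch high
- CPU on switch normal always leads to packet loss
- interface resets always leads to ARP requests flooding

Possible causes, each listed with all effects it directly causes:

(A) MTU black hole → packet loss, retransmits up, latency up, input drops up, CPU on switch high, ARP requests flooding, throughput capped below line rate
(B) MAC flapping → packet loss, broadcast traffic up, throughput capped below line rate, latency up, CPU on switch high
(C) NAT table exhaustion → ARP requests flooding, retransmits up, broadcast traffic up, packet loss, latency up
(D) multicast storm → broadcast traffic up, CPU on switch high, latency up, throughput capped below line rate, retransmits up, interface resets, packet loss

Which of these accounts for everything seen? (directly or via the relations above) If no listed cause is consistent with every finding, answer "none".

Per-candidate check:
(A) MTU black hole — latency up match; throughput capped below line rate match; ARP requests flooding match; packet loss match; retransmits up match; broadcast traffic up miss; CPU on switch high match
(B) MAC flapping — latency up match; throughput capped below line rate match; ARP requests flooding miss; packet loss match; retransmits up miss; broadcast traffic up match; CPU on switch high match
(C) NAT table exhaustion — does not account for throughput capped below line rate, CPU on switch high
(D) multicast storm — accounts for every observation (ARP requests flooding via interface resets → ARP requests flooding)
(D) is the only candidate with no mismatches.

D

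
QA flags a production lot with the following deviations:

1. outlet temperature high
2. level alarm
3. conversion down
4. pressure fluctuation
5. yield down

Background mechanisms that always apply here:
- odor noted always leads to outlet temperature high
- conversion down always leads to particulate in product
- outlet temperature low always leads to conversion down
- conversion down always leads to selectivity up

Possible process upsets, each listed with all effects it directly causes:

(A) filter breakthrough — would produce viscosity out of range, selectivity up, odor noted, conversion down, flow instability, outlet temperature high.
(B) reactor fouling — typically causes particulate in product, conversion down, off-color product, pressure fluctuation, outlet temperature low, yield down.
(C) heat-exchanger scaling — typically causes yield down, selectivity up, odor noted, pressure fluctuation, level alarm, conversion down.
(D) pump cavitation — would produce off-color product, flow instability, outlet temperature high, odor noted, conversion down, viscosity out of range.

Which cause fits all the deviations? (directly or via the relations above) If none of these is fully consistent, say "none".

C

Per-candidate check:
(A) filter breakthrough — outlet temperature high match; level alarm miss; conversion down match; pressure fluctuation miss; yield down miss
(B) reactor fouling — fails on outlet temperature high, level alarm (predicts outlet temperature low, not outlet temperature high)
(C) heat-exchanger scaling — accounts for every observation (outlet temperature high via odor noted → outlet temperature high)
(D) pump cavitation — outlet temperature high match; level alarm miss; conversion down match; pressure fluctuation miss; yield down miss
(C) alone accounts for all the evidence.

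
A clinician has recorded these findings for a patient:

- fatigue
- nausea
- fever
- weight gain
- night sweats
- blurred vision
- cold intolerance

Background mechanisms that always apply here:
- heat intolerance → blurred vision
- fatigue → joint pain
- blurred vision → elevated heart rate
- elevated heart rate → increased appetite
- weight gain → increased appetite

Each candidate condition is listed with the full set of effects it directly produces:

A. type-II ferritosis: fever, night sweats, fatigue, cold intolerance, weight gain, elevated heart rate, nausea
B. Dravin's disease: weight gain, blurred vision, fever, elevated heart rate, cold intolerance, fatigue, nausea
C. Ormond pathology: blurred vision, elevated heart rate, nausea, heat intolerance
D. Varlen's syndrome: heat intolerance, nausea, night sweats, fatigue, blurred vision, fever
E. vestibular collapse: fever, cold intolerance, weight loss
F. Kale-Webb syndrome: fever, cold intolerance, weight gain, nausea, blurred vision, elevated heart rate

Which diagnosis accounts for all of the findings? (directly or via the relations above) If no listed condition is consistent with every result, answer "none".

Per-candidate check:
(A) type-II ferritosis — fatigue ✓; nausea ✓; fever ✓; weight gain ✓; night sweats ✓; blurred vision ✗; cold intolerance ✓
(B) Dravin's disease — fatigue ✓; nausea ✓; fever ✓; weight gain ✓; night sweats ✗; blurred vision ✓; cold intolerance ✓
(C) Ormond pathology — fails on fatigue, fever, weight gain, night sweats, cold intolerance (predicts heat intolerance, not cold intolerance)
(D) Varlen's syndrome — fatigue ✓; nausea ✓; fever ✓; weight gain ✗; night sweats ✓; blurred vision ✓; cold intolerance ✗
(E) vestibular collapse — fatigue ✗; nausea ✗; fever ✓; weight gain ✗; night sweats ✗; blurred vision ✗; cold intolerance ✓
(F) Kale-Webb syndrome — does not account for fatigue, night sweats
No candidate is consistent with all observations.

none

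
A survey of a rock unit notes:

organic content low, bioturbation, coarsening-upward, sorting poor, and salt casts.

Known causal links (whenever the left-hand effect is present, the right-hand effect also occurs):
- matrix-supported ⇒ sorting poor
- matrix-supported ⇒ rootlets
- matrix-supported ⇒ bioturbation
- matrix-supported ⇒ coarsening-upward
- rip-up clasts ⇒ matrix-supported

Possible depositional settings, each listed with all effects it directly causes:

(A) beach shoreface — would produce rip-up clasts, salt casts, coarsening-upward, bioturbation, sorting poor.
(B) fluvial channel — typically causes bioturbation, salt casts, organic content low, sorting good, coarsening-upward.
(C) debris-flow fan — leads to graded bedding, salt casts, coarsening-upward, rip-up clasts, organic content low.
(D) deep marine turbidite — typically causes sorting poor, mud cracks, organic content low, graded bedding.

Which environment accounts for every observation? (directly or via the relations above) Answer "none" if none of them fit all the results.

Per-candidate check:
(A) beach shoreface — organic content low NO; bioturbation yes; coarsening-upward yes; sorting poor yes; salt casts yes
(B) fluvial channel — organic content low yes; bioturbation yes; coarsening-upward yes; sorting poor NO; salt casts yes
(C) debris-flow fan — organic content low yes; bioturbation yes (via rip-up clasts → matrix-supported → bioturbation); coarsening-upward yes; sorting poor yes (via rip-up clasts → matrix-supported → sorting poor); salt casts yes
(D) deep marine turbidite — does not account for bioturbation, coarsening-upward, salt casts
(C) alone accounts for all the evidence.

C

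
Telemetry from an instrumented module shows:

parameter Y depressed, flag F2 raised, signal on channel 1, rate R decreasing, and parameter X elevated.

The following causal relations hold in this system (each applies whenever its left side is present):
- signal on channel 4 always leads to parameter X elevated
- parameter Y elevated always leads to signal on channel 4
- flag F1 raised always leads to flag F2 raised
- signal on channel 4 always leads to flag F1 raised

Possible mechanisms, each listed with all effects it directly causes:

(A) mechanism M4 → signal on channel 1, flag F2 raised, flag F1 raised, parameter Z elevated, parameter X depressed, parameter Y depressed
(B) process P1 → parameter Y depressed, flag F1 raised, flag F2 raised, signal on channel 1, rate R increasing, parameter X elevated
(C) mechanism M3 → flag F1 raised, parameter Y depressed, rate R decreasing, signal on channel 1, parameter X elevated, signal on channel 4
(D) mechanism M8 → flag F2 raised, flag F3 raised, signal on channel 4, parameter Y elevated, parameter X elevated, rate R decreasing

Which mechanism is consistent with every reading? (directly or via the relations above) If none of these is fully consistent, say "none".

C

Checking each candidate against the observations:
(A) mechanism M4 — fails on rate R decreasing, parameter X elevated (predicts parameter X depressed, not parameter X elevated)
(B) process P1 — parameter Y depressed +; flag F2 raised +; signal on channel 1 +; rate R decreasing -; parameter X elevated +
(C) mechanism M3 — accounts for every observation (flag F2 raised through flag F1 raised → flag F2 raised)
(D) mechanism M8 — parameter Y depressed -; flag F2 raised +; signal on channel 1 -; rate R decreasing +; parameter X elevated +
(C) alone accounts for all the evidence.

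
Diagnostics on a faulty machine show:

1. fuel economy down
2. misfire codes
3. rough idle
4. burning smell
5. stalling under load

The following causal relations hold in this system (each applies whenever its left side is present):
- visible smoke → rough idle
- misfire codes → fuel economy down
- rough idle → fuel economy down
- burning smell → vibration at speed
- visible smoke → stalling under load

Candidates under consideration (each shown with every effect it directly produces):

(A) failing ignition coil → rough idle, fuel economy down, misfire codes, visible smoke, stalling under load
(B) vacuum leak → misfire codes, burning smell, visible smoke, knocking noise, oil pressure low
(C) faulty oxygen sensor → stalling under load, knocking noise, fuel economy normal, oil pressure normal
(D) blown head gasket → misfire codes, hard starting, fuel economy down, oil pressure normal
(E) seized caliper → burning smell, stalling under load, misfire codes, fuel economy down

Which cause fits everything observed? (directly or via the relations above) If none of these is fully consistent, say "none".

Per-candidate check:
(A) failing ignition coil — fuel economy down match; misfire codes match; rough idle match; burning smell miss; stalling under load match
(B) vacuum leak — accounts for every observation (fuel economy down by misfire codes → fuel economy down)
(C) faulty oxygen sensor — fuel economy down miss; misfire codes miss; rough idle miss; burning smell miss; stalling under load match
(D) blown head gasket — fuel economy down match; misfire codes match; rough idle miss; burning smell miss; stalling under load miss
(E) seized caliper — fuel economy down match; misfire codes match; rough idle miss; burning smell match; stalling under load match
(B) alone accounts for all the evidence.

B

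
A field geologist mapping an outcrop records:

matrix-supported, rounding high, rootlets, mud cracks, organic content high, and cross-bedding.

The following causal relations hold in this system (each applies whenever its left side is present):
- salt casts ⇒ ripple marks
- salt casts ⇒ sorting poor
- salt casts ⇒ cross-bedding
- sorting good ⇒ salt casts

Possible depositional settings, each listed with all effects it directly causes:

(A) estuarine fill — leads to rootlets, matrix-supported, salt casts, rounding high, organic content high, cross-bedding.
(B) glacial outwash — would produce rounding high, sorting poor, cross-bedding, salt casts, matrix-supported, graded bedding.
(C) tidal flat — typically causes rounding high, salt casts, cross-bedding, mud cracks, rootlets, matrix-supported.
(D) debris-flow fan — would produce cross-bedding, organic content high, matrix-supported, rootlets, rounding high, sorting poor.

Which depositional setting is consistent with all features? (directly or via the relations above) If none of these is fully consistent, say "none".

none

For each candidate, compare predicted effects to what was observed:
(A) estuarine fill — does not account for mud cracks
(B) glacial outwash — does not account for rootlets, mud cracks, organic content high
(C) tidal flat — matrix-supported match; rounding high match; rootlets match; mud cracks match; organic content high miss; cross-bedding match
(D) debris-flow fan — matrix-supported match; rounding high match; rootlets match; mud cracks miss; organic content high match; cross-bedding match
None of the listed candidates fits everything.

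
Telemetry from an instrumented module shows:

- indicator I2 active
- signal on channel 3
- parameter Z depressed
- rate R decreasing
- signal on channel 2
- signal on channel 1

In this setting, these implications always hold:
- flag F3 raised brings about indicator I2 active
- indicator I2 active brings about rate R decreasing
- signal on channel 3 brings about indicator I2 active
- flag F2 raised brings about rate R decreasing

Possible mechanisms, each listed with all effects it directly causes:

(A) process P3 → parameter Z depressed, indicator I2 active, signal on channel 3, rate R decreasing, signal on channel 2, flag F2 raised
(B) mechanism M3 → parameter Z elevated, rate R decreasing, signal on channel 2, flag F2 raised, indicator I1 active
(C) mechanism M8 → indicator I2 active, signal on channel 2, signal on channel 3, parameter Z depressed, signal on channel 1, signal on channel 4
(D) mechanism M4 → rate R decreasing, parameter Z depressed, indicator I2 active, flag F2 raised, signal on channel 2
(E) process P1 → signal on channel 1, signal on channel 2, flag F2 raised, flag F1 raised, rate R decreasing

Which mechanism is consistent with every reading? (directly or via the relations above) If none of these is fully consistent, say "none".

For each candidate, compare predicted effects to what was observed:
(A) process P3 — does not account for signal on channel 1
(B) mechanism M3 — fails on indicator I2 active, signal on channel 3, parameter Z depressed, signal on channel 1 (predicts parameter Z elevated, not parameter Z depressed)
(C) mechanism M8 — accounts for every observation (rate R decreasing by indicator I2 active → rate R decreasing)
(D) mechanism M4 — indicator I2 active +; signal on channel 3 -; parameter Z depressed +; rate R decreasing +; signal on channel 2 +; signal on channel 1 -
(E) process P1 — does not account for indicator I2 active, signal on channel 3, parameter Z depressed
(C) alone accounts for all the evidence.

C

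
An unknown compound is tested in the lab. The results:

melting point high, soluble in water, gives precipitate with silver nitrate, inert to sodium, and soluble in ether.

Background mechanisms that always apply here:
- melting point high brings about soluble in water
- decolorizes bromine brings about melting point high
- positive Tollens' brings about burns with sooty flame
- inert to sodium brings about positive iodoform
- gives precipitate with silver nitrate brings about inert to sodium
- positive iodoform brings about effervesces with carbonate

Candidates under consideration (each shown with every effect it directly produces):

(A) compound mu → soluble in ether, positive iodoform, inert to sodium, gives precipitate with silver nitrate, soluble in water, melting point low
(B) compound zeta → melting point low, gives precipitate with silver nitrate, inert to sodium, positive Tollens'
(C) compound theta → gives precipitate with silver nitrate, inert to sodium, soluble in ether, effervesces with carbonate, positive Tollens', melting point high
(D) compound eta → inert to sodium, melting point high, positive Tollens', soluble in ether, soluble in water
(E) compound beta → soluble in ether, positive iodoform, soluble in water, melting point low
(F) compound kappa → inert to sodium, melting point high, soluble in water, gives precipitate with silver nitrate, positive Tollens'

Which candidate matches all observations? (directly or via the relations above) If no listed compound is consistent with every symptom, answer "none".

Per-candidate check:
(A) compound mu — melting point high -; soluble in water +; gives precipitate with silver nitrate +; inert to sodium +; soluble in ether +
(B) compound zeta — fails on melting point high, soluble in water, soluble in ether (predicts melting point low, not melting point high)
(C) compound theta — melting point high +; soluble in water + (via melting point high → soluble in water); gives precipitate with silver nitrate +; inert to sodium +; soluble in ether +
(D) compound eta — does not account for gives precipitate with silver nitrate
(E) compound beta — melting point high -; soluble in water +; gives precipitate with silver nitrate -; inert to sodium -; soluble in ether +
(F) compound kappa — melting point high +; soluble in water +; gives precipitate with silver nitrate +; inert to sodium +; soluble in ether -
Only (C) is consistent with every observation.

C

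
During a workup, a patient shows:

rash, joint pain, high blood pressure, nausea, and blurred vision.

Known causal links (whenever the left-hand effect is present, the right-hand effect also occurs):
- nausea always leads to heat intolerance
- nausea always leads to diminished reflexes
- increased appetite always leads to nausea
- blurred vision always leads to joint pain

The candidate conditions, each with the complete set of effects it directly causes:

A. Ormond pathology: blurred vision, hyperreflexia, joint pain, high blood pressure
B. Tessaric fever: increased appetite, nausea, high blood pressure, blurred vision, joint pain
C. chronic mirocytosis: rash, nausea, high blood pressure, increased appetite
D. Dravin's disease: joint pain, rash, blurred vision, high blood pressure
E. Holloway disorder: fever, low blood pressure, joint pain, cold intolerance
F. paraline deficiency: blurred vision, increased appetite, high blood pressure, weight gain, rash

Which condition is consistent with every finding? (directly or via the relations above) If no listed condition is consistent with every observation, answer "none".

Testing each hypothesis:
(A) Ormond pathology — rash NO; joint pain yes; high blood pressure yes; nausea NO; blurred vision yes
(B) Tessaric fever — rash NO; joint pain yes; high blood pressure yes; nausea yes; blurred vision yes
(C) chronic mirocytosis — does not account for joint pain, blurred vision
(D) Dravin's disease — does not account for nausea
(E) Holloway disorder — rash NO; joint pain yes; high blood pressure NO; nausea NO; blurred vision NO
(F) paraline deficiency — rash yes; joint pain yes (via blurred vision → joint pain); high blood pressure yes; nausea yes (via increased appetite → nausea); blurred vision yes
Only (F) is consistent with every observation.

F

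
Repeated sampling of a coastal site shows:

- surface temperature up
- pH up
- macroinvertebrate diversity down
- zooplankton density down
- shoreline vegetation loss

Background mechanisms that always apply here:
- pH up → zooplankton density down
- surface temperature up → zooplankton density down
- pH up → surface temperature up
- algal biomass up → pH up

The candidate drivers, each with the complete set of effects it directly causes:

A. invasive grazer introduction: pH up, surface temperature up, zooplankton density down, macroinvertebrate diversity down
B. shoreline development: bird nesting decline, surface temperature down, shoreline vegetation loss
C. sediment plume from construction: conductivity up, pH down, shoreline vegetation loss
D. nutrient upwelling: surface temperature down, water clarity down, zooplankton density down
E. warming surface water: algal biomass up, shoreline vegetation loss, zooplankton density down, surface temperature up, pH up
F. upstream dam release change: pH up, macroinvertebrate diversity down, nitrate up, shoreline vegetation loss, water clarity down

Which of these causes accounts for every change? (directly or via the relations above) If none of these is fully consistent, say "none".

Testing each hypothesis:
(A) invasive grazer introduction — surface temperature up ✓; pH up ✓; macroinvertebrate diversity down ✓; zooplankton density down ✓; shoreline vegetation loss ✗
(B) shoreline development — surface temperature up ✗; pH up ✗; macroinvertebrate diversity down ✗; zooplankton density down ✗; shoreline vegetation loss ✓
(C) sediment plume from construction — fails on surface temperature up, pH up, macroinvertebrate diversity down, zooplankton density down (predicts pH down, not pH up)
(D) nutrient upwelling — surface temperature up ✗; pH up ✗; macroinvertebrate diversity down ✗; zooplankton density down ✓; shoreline vegetation loss ✗
(E) warming surface water — surface temperature up ✓; pH up ✓; macroinvertebrate diversity down ✗; zooplankton density down ✓; shoreline vegetation loss ✓
(F) upstream dam release change — accounts for every observation (surface temperature up by pH up → surface temperature up)
(F) is the only candidate with no mismatches.

F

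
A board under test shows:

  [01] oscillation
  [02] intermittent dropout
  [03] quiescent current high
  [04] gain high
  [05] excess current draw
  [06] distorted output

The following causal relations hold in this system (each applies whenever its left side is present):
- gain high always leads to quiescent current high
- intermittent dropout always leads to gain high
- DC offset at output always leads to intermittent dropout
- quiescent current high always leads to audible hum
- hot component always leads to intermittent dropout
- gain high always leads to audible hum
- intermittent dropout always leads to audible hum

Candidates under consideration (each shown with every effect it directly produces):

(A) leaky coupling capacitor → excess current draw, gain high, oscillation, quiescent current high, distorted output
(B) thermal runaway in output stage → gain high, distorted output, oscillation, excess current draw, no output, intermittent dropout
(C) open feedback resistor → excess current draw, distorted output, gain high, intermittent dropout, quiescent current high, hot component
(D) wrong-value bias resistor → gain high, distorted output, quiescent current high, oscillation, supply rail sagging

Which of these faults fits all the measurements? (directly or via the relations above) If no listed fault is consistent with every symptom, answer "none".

B

For each candidate, compare predicted effects to what was observed:
(A) leaky coupling capacitor — oscillation yes; intermittent dropout NO; quiescent current high yes; gain high yes; excess current draw yes; distorted output yes
(B) thermal runaway in output stage — accounts for every observation (quiescent current high via gain high → quiescent current high)
(C) open feedback resistor — oscillation NO; intermittent dropout yes; quiescent current high yes; gain high yes; excess current draw yes; distorted output yes
(D) wrong-value bias resistor — oscillation yes; intermittent dropout NO; quiescent current high yes; gain high yes; excess current draw NO; distorted output yes
Only (B) is consistent with every observation.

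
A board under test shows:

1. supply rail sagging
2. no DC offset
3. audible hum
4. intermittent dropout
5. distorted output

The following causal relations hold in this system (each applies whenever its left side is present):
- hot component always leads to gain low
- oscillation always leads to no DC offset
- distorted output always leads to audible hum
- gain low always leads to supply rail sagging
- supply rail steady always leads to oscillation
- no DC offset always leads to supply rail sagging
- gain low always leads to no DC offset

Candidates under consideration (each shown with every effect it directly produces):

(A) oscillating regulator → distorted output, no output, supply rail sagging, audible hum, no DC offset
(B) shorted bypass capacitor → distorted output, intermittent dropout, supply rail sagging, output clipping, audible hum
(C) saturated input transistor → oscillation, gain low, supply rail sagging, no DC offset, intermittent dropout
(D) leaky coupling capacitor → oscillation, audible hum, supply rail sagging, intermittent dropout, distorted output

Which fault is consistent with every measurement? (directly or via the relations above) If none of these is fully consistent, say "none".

D

Testing each hypothesis:
(A) oscillating regulator — supply rail sagging match; no DC offset match; audible hum match; intermittent dropout miss; distorted output match
(B) shorted bypass capacitor — does not account for no DC offset
(C) saturated input transistor — does not account for audible hum, distorted output
(D) leaky coupling capacitor — accounts for every observation (no DC offset through oscillation → no DC offset)
(D) alone accounts for all the evidence.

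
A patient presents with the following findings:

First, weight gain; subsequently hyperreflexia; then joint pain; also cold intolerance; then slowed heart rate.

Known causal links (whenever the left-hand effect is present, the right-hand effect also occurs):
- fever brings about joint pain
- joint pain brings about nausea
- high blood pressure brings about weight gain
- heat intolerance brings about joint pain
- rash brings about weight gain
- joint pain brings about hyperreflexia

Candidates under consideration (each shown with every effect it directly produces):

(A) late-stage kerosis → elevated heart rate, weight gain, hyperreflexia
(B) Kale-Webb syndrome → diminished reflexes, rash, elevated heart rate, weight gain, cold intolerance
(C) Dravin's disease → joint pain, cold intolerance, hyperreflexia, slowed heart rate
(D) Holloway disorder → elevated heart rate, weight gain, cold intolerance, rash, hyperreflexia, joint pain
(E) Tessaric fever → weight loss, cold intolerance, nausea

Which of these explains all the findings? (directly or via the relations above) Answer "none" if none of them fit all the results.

none

Checking each candidate against the observations:
(A) late-stage kerosis — weight gain match; hyperreflexia match; joint pain miss; cold intolerance miss; slowed heart rate miss
(B) Kale-Webb syndrome — fails on hyperreflexia, joint pain, slowed heart rate (predicts diminished reflexes, not hyperreflexia; predicts elevated heart rate, not slowed heart rate)
(C) Dravin's disease — weight gain miss; hyperreflexia match; joint pain match; cold intolerance match; slowed heart rate match
(D) Holloway disorder — weight gain match; hyperreflexia match; joint pain match; cold intolerance match; slowed heart rate miss
(E) Tessaric fever — weight gain miss; hyperreflexia miss; joint pain miss; cold intolerance match; slowed heart rate miss
Every candidate fails on at least one observation.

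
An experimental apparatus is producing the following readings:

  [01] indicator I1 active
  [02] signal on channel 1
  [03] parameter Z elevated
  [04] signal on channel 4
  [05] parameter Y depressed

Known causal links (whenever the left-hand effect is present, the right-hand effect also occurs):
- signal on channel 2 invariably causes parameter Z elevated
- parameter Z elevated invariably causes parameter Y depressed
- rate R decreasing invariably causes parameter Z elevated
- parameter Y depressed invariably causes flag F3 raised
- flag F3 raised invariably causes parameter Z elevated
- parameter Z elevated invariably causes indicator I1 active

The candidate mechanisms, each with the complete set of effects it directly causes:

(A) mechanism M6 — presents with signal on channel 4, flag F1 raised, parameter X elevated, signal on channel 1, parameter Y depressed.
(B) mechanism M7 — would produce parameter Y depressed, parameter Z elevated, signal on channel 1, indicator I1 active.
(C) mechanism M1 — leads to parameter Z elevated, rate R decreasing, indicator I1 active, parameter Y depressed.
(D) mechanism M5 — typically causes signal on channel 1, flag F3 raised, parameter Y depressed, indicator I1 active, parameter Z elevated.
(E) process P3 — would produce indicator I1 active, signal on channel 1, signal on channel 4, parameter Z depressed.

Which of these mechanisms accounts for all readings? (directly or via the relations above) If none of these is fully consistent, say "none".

A

Testing each hypothesis:
(A) mechanism M6 — accounts for every observation (indicator I1 active through parameter Y depressed → flag F3 raised → parameter Z elevated → indicator I1 active)
(B) mechanism M7 — indicator I1 active match; signal on channel 1 match; parameter Z elevated match; signal on channel 4 miss; parameter Y depressed match
(C) mechanism M1 — indicator I1 active match; signal on channel 1 miss; parameter Z elevated match; signal on channel 4 miss; parameter Y depressed match
(D) mechanism M5 — does not account for signal on channel 4
(E) process P3 — fails on parameter Z elevated, parameter Y depressed (predicts parameter Z depressed, not parameter Z elevated)
Only (A) is consistent with every observation.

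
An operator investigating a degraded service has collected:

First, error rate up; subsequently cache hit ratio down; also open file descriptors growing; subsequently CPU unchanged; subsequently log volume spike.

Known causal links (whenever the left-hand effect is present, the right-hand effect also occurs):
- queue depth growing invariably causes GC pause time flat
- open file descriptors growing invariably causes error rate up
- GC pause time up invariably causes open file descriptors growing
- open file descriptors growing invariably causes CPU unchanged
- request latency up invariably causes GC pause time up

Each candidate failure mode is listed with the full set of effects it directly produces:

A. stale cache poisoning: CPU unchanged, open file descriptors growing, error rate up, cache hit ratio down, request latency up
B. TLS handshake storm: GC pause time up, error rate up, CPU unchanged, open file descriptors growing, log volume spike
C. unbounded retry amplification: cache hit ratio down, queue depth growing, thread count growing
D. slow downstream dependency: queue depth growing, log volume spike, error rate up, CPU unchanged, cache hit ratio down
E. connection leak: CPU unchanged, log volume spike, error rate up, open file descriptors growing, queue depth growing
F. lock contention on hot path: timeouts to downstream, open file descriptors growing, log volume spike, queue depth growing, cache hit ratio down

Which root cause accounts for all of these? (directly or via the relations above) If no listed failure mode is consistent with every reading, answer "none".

F

For each candidate, compare predicted effects to what was observed:
(A) stale cache poisoning — error rate up yes; cache hit ratio down yes; open file descriptors growing yes; CPU unchanged yes; log volume spike NO
(B) TLS handshake storm — error rate up yes; cache hit ratio down NO; open file descriptors growing yes; CPU unchanged yes; log volume spike yes
(C) unbounded retry amplification — does not account for error rate up, open file descriptors growing, CPU unchanged, log volume spike
(D) slow downstream dependency — does not account for open file descriptors growing
(E) connection leak — does not account for cache hit ratio down
(F) lock contention on hot path — error rate up yes (through open file descriptors growing → error rate up); cache hit ratio down yes; open file descriptors growing yes; CPU unchanged yes (through open file descriptors growing → CPU unchanged); log volume spike yes
(F) is the only candidate with no mismatches.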